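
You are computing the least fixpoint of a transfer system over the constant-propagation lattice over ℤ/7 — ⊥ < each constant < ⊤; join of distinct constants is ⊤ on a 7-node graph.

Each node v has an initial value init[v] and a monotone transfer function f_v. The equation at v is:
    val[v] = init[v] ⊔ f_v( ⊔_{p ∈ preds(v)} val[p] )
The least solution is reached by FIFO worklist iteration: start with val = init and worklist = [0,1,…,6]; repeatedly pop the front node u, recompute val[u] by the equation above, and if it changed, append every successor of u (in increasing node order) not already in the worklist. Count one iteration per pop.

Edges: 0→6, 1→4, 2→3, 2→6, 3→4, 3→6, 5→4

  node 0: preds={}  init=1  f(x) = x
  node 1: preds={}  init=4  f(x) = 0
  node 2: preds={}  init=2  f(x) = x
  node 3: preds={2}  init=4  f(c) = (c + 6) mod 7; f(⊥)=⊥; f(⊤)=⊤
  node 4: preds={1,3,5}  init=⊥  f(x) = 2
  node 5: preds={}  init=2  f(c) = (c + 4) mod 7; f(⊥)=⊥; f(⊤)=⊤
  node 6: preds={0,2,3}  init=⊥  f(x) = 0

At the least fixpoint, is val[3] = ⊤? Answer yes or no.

Worklist (7 pops):
  #1 pop 0: in=⊥ → 1 (no change)
  #2 pop 1: in=⊥ → ⊤ (was 4); enqueue []
  #3 pop 2: in=⊥ → 2 (no change)
  #4 pop 3: in=2 → ⊤ (was 4); enqueue []
  #5 pop 4: in=⊤ → 2 (was ⊥); enqueue []
  #6 pop 5: in=⊥ → 2 (no change)
  #7 pop 6: in=⊤ → 0 (was ⊥); enqueue []

Fixpoint:
  val[0] = 1
  val[1] = ⊤
  val[2] = 2
  val[3] = ⊤
  val[4] = 2
  val[5] = 2
  val[6] = 0

yes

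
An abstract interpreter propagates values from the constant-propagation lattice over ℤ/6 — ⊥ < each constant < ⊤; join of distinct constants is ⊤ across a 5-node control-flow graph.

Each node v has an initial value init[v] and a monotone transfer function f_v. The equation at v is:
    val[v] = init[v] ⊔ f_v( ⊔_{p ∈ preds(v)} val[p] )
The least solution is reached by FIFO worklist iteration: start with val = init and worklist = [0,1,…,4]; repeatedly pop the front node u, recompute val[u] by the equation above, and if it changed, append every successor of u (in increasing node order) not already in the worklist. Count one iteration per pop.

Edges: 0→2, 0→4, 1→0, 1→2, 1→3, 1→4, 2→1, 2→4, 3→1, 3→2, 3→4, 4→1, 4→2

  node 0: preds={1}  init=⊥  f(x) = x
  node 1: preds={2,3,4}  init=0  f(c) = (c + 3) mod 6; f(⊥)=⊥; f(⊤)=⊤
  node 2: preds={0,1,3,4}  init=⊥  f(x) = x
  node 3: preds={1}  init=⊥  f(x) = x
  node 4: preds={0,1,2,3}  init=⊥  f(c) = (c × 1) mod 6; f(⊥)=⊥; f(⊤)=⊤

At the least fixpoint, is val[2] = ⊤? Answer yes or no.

yes

Iteration log — 12 steps:
  step 1. node 0  ⊔preds=0  new=0  old=⊥  +wl: 
  step 2. node 1  ⊔preds=⊥  new=0  stable
  step 3. node 2  ⊔preds=0  new=0  old=⊥  +wl: 1
  step 4. node 3  ⊔preds=0  new=0  old=⊥  +wl: 2
  step 5. node 4  ⊔preds=0  new=0  old=⊥  +wl: 
  step 6. node 1  ⊔preds=0  new=⊤  old=0  +wl: 0,3,4
  step 7. node 2  ⊔preds=⊤  new=⊤  old=0  +wl: 1
  step 8. node 0  ⊔preds=⊤  new=⊤  old=0  +wl: 2
  step 9. node 3  ⊔preds=⊤  new=⊤  old=0  +wl: 
  step 10. node 4  ⊔preds=⊤  new=⊤  old=0  +wl: 
  step 11. node 1  ⊔preds=⊤  new=⊤  stable
  step 12. node 2  ⊔preds=⊤  new=⊤  stable

Least fixpoint reached:
  node 0: ⊤
  node 1: ⊤
  node 2: ⊤
  node 3: ⊤
  node 4: ⊤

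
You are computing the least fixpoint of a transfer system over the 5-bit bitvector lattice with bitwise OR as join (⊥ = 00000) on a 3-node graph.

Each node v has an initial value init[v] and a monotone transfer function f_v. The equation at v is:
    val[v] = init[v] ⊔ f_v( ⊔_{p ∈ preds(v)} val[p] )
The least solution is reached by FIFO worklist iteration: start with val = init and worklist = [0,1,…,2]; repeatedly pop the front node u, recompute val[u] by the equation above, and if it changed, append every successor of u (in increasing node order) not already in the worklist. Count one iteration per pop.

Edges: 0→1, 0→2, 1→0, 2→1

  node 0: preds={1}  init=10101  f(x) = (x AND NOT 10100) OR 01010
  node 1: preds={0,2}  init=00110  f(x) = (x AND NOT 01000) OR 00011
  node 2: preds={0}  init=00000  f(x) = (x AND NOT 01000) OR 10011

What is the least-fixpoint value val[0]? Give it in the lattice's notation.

11111

Iteration log — 5 steps:
  step 1. node 0  ⊔preds=00110  new=11111  old=10101  +wl: 
  step 2. node 1  ⊔preds=11111  new=10111  old=00110  +wl: 0
  step 3. node 2  ⊔preds=11111  new=10111  old=00000  +wl: 1
  step 4. node 0  ⊔preds=10111  new=11111  stable
  step 5. node 1  ⊔preds=11111  new=10111  stable

Least fixpoint reached:
  node 0: 11111
  node 1: 10111
  node 2: 10111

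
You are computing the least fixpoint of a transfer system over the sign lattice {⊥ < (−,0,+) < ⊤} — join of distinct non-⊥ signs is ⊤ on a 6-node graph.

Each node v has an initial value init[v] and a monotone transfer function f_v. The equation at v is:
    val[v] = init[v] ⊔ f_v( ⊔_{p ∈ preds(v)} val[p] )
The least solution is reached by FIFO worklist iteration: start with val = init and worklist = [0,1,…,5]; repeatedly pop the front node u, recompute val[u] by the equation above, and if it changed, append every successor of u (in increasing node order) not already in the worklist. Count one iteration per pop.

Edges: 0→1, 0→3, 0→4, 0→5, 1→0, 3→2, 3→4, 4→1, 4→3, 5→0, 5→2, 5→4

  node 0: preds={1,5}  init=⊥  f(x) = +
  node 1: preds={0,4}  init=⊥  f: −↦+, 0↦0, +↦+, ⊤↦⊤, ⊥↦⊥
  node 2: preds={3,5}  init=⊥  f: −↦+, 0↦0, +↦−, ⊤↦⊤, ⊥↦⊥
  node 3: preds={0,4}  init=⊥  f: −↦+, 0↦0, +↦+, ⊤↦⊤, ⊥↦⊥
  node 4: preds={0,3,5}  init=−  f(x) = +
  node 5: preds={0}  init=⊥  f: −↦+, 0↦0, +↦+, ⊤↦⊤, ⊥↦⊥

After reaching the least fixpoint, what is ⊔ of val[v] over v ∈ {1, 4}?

Worklist (11 pops):
  #1 pop 0: in=⊥ → + (was ⊥); enqueue []
  #2 pop 1: in=⊤ → ⊤ (was ⊥); enqueue [0]
  #3 pop 2: in=⊥ → ⊥ (no change)
  #4 pop 3: in=⊤ → ⊤ (was ⊥); enqueue [2]
  #5 pop 4: in=⊤ → ⊤ (was −); enqueue [1,3]
  #6 pop 5: in=+ → + (was ⊥); enqueue [4]
  #7 pop 0: in=⊤ → + (no change)
  #8 pop 2: in=⊤ → ⊤ (was ⊥); enqueue []
  #9 pop 1: in=⊤ → ⊤ (no change)
  #10 pop 3: in=⊤ → ⊤ (no change)
  #11 pop 4: in=⊤ → ⊤ (no change)

Fixpoint:
  val[0] = +
  val[1] = ⊤
  val[2] = ⊤
  val[3] = ⊤
  val[4] = ⊤
  val[5] = +

⊤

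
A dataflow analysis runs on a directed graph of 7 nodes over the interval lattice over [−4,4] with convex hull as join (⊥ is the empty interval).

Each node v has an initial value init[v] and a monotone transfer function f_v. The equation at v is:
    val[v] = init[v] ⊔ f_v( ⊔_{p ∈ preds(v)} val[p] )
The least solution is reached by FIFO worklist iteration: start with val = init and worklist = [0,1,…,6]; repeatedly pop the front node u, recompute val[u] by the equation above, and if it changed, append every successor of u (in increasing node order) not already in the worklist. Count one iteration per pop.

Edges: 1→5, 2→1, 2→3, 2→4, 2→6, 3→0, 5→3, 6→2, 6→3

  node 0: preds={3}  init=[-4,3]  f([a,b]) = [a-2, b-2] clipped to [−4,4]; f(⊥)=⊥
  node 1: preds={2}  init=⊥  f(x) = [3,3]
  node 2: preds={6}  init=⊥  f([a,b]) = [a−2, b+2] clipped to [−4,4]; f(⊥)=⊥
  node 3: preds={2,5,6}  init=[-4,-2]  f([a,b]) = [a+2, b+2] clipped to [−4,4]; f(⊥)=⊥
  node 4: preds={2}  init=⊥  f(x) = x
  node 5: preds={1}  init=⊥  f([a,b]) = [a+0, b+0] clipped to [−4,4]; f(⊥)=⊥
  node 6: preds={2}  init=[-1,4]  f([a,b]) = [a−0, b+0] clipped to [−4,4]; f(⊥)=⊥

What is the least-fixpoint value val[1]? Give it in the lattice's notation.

Iteration log — 17 steps:
  step 1. node 0  ⊔preds=[-4,-2]  new=[-4,3]  stable
  step 2. node 1  ⊔preds=⊥  new=[3,3]  old=⊥  +wl: 
  step 3. node 2  ⊔preds=[-1,4]  new=[-3,4]  old=⊥  +wl: 1
  step 4. node 3  ⊔preds=[-3,4]  new=[-4,4]  old=[-4,-2]  +wl: 0
  step 5. node 4  ⊔preds=[-3,4]  new=[-3,4]  old=⊥  +wl: 
  step 6. node 5  ⊔preds=[3,3]  new=[3,3]  old=⊥  +wl: 3
  step 7. node 6  ⊔preds=[-3,4]  new=[-3,4]  old=[-1,4]  +wl: 2
  step 8. node 1  ⊔preds=[-3,4]  new=[3,3]  stable
  step 9. node 0  ⊔preds=[-4,4]  new=[-4,3]  stable
  step 10. node 3  ⊔preds=[-3,4]  new=[-4,4]  stable
  step 11. node 2  ⊔preds=[-3,4]  new=[-4,4]  old=[-3,4]  +wl: 1,3,4,6
  step 12. node 1  ⊔preds=[-4,4]  new=[3,3]  stable
  step 13. node 3  ⊔preds=[-4,4]  new=[-4,4]  stable
  step 14. node 4  ⊔preds=[-4,4]  new=[-4,4]  old=[-3,4]  +wl: 
  step 15. node 6  ⊔preds=[-4,4]  new=[-4,4]  old=[-3,4]  +wl: 2,3
  step 16. node 2  ⊔preds=[-4,4]  new=[-4,4]  stable
  step 17. node 3  ⊔preds=[-4,4]  new=[-4,4]  stable

Least fixpoint reached:
  node 0: [-4,3]
  node 1: [3,3]
  node 2: [-4,4]
  node 3: [-4,4]
  node 4: [-4,4]
  node 5: [3,3]
  node 6: [-4,4]

[3,3]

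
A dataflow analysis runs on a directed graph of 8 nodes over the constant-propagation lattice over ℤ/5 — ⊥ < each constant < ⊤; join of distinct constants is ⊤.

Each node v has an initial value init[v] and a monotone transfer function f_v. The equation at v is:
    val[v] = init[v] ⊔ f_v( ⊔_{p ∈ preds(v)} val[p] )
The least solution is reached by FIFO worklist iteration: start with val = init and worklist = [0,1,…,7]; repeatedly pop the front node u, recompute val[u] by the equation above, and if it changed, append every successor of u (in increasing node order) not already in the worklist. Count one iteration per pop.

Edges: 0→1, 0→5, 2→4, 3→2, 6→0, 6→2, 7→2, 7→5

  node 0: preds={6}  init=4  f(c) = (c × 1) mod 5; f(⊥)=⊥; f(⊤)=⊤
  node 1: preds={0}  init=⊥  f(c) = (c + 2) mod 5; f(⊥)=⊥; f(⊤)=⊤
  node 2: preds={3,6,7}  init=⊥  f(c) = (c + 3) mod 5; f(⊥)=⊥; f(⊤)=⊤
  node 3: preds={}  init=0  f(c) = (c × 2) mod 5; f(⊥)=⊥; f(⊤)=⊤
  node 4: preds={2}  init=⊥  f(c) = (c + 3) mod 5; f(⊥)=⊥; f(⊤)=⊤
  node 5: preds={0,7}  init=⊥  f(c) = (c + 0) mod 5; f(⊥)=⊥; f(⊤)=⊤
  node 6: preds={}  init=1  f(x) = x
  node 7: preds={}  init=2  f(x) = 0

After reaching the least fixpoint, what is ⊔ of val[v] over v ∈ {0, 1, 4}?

⊤

Iteration log — 10 steps:
  step 1. node 0  ⊔preds=1  new=⊤  old=4  +wl: 
  step 2. node 1  ⊔preds=⊤  new=⊤  old=⊥  +wl: 
  step 3. node 2  ⊔preds=⊤  new=⊤  old=⊥  +wl: 
  step 4. node 3  ⊔preds=⊥  new=0  stable
  step 5. node 4  ⊔preds=⊤  new=⊤  old=⊥  +wl: 
  step 6. node 5  ⊔preds=⊤  new=⊤  old=⊥  +wl: 
  step 7. node 6  ⊔preds=⊥  new=1  stable
  step 8. node 7  ⊔preds=⊥  new=⊤  old=2  +wl: 2,5
  step 9. node 2  ⊔preds=⊤  new=⊤  stable
  step 10. node 5  ⊔preds=⊤  new=⊤  stable

Least fixpoint reached:
  node 0: ⊤
  node 1: ⊤
  node 2: ⊤
  node 3: 0
  node 4: ⊤
  node 5: ⊤
  node 6: 1
  node 7: ⊤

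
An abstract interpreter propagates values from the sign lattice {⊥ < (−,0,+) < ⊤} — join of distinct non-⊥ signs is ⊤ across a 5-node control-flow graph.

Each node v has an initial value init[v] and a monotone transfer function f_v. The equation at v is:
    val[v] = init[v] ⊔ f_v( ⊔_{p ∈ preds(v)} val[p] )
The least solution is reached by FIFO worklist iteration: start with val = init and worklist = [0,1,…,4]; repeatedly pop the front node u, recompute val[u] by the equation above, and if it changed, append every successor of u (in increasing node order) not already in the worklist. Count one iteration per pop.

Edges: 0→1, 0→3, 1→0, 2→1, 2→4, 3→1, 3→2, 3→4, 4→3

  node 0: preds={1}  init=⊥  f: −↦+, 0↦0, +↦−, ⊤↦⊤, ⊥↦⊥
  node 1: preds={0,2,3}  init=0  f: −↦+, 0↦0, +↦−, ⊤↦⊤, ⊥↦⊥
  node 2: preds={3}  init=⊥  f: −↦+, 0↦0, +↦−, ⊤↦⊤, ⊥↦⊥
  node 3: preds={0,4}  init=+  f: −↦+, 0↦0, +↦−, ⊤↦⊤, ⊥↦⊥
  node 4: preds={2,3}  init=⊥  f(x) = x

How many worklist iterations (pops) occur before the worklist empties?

11

Trace (11 dequeues):
  [1] u=0 | in 0 | out 0 | prev ⊥ | push {}
  [2] u=1 | in ⊤ | out ⊤ | prev 0 | push {0}
  [3] u=2 | in + | out − | prev ⊥ | push {1}
  [4] u=3 | in 0 | out ⊤ | prev + | push {2}
  [5] u=4 | in ⊤ | out ⊤ | prev ⊥ | push {3}
  [6] u=0 | in ⊤ | out ⊤ | prev 0 | push {}
  [7] u=1 | in ⊤ | out ⊤ | ==
  [8] u=2 | in ⊤ | out ⊤ | prev − | push {1,4}
  [9] u=3 | in ⊤ | out ⊤ | ==
  [10] u=1 | in ⊤ | out ⊤ | ==
  [11] u=4 | in ⊤ | out ⊤ | ==

Converged values:
  [0] ⊤
  [1] ⊤
  [2] ⊤
  [3] ⊤
  [4] ⊤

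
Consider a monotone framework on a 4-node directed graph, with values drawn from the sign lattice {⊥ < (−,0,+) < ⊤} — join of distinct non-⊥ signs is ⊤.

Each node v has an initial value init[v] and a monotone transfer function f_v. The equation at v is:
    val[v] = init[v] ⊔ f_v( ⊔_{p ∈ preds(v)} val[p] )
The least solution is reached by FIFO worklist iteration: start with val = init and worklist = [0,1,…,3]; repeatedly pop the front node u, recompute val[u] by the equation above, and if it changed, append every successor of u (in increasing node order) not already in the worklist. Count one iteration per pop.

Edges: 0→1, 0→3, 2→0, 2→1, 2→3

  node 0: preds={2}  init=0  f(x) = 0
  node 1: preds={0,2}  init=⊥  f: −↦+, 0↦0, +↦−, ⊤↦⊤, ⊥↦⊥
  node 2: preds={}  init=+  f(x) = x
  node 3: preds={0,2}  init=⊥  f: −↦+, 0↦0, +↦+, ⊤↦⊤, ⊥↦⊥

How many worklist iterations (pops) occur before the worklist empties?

Iteration log — 4 steps:
  step 1. node 0  ⊔preds=+  new=0  stable
  step 2. node 1  ⊔preds=⊤  new=⊤  old=⊥  +wl: 
  step 3. node 2  ⊔preds=⊥  new=+  stable
  step 4. node 3  ⊔preds=⊤  new=⊤  old=⊥  +wl: 

Least fixpoint reached:
  node 0: 0
  node 1: ⊤
  node 2: +
  node 3: ⊤

4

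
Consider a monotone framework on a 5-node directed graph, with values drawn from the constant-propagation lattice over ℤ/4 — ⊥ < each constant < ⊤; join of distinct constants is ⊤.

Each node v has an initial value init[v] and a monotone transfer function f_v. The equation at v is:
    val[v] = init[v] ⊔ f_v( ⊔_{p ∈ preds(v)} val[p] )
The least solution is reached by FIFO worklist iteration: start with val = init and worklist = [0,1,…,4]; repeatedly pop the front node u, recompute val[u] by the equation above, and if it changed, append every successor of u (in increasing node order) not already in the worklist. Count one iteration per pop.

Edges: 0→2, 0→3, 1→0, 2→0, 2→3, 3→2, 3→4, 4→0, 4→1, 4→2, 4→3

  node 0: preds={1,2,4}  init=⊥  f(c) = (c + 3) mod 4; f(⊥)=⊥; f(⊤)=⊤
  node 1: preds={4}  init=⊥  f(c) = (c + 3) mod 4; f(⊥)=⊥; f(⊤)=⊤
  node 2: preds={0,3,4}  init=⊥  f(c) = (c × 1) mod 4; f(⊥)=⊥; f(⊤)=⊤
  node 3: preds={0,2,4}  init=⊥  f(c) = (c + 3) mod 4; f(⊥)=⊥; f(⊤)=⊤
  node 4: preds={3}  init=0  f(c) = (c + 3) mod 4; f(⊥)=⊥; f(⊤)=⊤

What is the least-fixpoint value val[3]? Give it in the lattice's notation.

Iteration log — 10 steps:
  step 1. node 0  ⊔preds=0  new=3  old=⊥  +wl: 
  step 2. node 1  ⊔preds=0  new=3  old=⊥  +wl: 0
  step 3. node 2  ⊔preds=⊤  new=⊤  old=⊥  +wl: 
  step 4. node 3  ⊔preds=⊤  new=⊤  old=⊥  +wl: 2
  step 5. node 4  ⊔preds=⊤  new=⊤  old=0  +wl: 1,3
  step 6. node 0  ⊔preds=⊤  new=⊤  old=3  +wl: 
  step 7. node 2  ⊔preds=⊤  new=⊤  stable
  step 8. node 1  ⊔preds=⊤  new=⊤  old=3  +wl: 0
  step 9. node 3  ⊔preds=⊤  new=⊤  stable
  step 10. node 0  ⊔preds=⊤  new=⊤  stable

Least fixpoint reached:
  node 0: ⊤
  node 1: ⊤
  node 2: ⊤
  node 3: ⊤
  node 4: ⊤

⊤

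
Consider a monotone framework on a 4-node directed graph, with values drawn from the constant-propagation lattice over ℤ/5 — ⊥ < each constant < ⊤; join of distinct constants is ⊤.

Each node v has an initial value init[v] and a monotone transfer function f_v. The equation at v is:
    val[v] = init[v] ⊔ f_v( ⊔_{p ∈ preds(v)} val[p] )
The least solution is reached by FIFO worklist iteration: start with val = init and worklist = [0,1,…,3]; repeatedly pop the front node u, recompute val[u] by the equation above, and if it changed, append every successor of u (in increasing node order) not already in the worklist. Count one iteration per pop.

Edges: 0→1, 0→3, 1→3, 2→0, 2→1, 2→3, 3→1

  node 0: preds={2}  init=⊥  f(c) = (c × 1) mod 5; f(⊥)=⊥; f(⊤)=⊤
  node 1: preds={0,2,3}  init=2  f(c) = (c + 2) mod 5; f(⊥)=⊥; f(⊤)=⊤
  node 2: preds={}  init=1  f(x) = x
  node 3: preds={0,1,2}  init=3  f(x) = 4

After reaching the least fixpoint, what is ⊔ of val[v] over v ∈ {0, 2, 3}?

Worklist (5 pops):
  #1 pop 0: in=1 → 1 (was ⊥); enqueue []
  #2 pop 1: in=⊤ → ⊤ (was 2); enqueue []
  #3 pop 2: in=⊥ → 1 (no change)
  #4 pop 3: in=⊤ → ⊤ (was 3); enqueue [1]
  #5 pop 1: in=⊤ → ⊤ (no change)

Fixpoint:
  val[0] = 1
  val[1] = ⊤
  val[2] = 1
  val[3] = ⊤

⊤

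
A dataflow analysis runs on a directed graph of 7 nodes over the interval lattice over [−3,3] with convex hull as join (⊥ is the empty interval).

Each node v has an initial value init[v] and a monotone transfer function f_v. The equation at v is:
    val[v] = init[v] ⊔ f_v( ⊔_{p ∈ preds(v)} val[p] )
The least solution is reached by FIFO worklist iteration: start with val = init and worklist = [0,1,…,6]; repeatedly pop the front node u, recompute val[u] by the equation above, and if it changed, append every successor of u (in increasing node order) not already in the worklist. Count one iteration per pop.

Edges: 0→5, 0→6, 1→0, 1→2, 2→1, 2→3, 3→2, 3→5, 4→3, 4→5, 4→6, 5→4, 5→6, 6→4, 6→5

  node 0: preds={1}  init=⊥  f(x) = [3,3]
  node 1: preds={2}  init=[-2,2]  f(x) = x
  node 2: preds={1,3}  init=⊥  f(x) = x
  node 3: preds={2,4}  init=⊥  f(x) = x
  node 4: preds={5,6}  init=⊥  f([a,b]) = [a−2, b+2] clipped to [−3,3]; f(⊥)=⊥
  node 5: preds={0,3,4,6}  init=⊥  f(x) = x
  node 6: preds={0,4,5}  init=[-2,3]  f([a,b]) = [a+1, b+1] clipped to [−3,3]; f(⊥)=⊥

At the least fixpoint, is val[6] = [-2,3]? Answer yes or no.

Worklist (17 pops):
  #1 pop 0: in=[-2,2] → [3,3] (was ⊥); enqueue []
  #2 pop 1: in=⊥ → [-2,2] (no change)
  #3 pop 2: in=[-2,2] → [-2,2] (was ⊥); enqueue [1]
  #4 pop 3: in=[-2,2] → [-2,2] (was ⊥); enqueue [2]
  #5 pop 4: in=[-2,3] → [-3,3] (was ⊥); enqueue [3]
  #6 pop 5: in=[-3,3] → [-3,3] (was ⊥); enqueue [4]
  #7 pop 6: in=[-3,3] → [-2,3] (no change)
  #8 pop 1: in=[-2,2] → [-2,2] (no change)
  #9 pop 2: in=[-2,2] → [-2,2] (no change)
  #10 pop 3: in=[-3,3] → [-3,3] (was [-2,2]); enqueue [2,5]
  #11 pop 4: in=[-3,3] → [-3,3] (no change)
  #12 pop 2: in=[-3,3] → [-3,3] (was [-2,2]); enqueue [1,3]
  #13 pop 5: in=[-3,3] → [-3,3] (no change)
  #14 pop 1: in=[-3,3] → [-3,3] (was [-2,2]); enqueue [0,2]
  #15 pop 3: in=[-3,3] → [-3,3] (no change)
  #16 pop 0: in=[-3,3] → [3,3] (no change)
  #17 pop 2: in=[-3,3] → [-3,3] (no change)

Fixpoint:
  val[0] = [3,3]
  val[1] = [-3,3]
  val[2] = [-3,3]
  val[3] = [-3,3]
  val[4] = [-3,3]
  val[5] = [-3,3]
  val[6] = [-2,3]

yes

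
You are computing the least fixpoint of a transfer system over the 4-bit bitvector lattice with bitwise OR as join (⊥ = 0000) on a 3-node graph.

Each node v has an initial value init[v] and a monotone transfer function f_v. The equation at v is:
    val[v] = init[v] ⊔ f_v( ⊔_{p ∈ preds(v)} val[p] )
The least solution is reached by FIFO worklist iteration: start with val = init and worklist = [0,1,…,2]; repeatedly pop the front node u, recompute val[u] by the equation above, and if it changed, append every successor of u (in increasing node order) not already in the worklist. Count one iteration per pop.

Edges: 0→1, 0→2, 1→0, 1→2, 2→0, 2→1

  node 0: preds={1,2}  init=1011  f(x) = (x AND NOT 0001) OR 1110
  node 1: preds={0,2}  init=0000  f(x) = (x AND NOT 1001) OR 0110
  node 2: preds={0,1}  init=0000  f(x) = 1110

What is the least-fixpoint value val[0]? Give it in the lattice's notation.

1111

Trace (5 dequeues):
  [1] u=0 | in 0000 | out 1111 | prev 1011 | push {}
  [2] u=1 | in 1111 | out 0110 | prev 0000 | push {0}
  [3] u=2 | in 1111 | out 1110 | prev 0000 | push {1}
  [4] u=0 | in 1110 | out 1111 | ==
  [5] u=1 | in 1111 | out 0110 | ==

Converged values:
  [0] 1111
  [1] 0110
  [2] 1110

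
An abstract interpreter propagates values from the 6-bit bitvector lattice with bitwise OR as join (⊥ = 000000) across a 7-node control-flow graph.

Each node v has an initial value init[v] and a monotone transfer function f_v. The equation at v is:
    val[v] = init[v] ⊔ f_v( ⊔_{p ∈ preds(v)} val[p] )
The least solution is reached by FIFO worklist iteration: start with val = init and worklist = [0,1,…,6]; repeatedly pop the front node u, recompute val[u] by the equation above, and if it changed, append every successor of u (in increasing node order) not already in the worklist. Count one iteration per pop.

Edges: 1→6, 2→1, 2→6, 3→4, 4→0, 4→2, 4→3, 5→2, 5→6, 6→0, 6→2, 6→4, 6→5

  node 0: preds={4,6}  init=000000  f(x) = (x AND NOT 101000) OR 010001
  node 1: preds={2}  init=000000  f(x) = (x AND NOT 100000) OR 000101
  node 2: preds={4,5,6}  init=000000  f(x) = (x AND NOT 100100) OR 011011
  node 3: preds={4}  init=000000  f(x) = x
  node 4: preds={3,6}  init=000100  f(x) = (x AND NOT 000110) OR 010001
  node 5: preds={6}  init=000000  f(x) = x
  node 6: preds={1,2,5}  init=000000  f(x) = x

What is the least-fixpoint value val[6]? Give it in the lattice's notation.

011111

Worklist (18 pops):
  #1 pop 0: in=000100 → 010101 (was 000000); enqueue []
  #2 pop 1: in=000000 → 000101 (was 000000); enqueue []
  #3 pop 2: in=000100 → 011011 (was 000000); enqueue [1]
  #4 pop 3: in=000100 → 000100 (was 000000); enqueue []
  #5 pop 4: in=000100 → 010101 (was 000100); enqueue [0,2,3]
  #6 pop 5: in=000000 → 000000 (no change)
  #7 pop 6: in=011111 → 011111 (was 000000); enqueue [4,5]
  #8 pop 1: in=011011 → 011111 (was 000101); enqueue [6]
  #9 pop 0: in=011111 → 010111 (was 010101); enqueue []
  #10 pop 2: in=011111 → 011011 (no change)
  #11 pop 3: in=010101 → 010101 (was 000100); enqueue []
  #12 pop 4: in=011111 → 011101 (was 010101); enqueue [0,2,3]
  #13 pop 5: in=011111 → 011111 (was 000000); enqueue []
  #14 pop 6: in=011111 → 011111 (no change)
  #15 pop 0: in=011111 → 010111 (no change)
  #16 pop 2: in=011111 → 011011 (no change)
  #17 pop 3: in=011101 → 011101 (was 010101); enqueue [4]
  #18 pop 4: in=011111 → 011101 (no change)

Fixpoint:
  val[0] = 010111
  val[1] = 011111
  val[2] = 011011
  val[3] = 011101
  val[4] = 011101
  val[5] = 011111
  val[6] = 011111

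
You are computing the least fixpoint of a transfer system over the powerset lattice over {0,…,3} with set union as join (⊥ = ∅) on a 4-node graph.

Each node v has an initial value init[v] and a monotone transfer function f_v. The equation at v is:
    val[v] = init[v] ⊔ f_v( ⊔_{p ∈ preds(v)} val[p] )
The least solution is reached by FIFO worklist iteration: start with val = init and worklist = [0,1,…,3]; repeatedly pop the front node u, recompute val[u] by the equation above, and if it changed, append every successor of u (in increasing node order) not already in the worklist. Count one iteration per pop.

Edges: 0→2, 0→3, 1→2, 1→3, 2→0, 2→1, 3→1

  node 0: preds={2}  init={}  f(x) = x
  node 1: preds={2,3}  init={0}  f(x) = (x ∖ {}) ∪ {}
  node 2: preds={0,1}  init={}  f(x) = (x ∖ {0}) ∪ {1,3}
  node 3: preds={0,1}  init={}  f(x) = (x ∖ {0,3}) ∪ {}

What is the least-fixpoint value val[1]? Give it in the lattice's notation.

{0,1,3}

Iteration log — 9 steps:
  step 1. node 0  ⊔preds={}  new={}  stable
  step 2. node 1  ⊔preds={}  new={0}  stable
  step 3. node 2  ⊔preds={0}  new={1,3}  old={}  +wl: 0,1
  step 4. node 3  ⊔preds={0}  new={}  stable
  step 5. node 0  ⊔preds={1,3}  new={1,3}  old={}  +wl: 2,3
  step 6. node 1  ⊔preds={1,3}  new={0,1,3}  old={0}  +wl: 
  step 7. node 2  ⊔preds={0,1,3}  new={1,3}  stable
  step 8. node 3  ⊔preds={0,1,3}  new={1}  old={}  +wl: 1
  step 9. node 1  ⊔preds={1,3}  new={0,1,3}  stable

Least fixpoint reached:
  node 0: {1,3}
  node 1: {0,1,3}
  node 2: {1,3}
  node 3: {1}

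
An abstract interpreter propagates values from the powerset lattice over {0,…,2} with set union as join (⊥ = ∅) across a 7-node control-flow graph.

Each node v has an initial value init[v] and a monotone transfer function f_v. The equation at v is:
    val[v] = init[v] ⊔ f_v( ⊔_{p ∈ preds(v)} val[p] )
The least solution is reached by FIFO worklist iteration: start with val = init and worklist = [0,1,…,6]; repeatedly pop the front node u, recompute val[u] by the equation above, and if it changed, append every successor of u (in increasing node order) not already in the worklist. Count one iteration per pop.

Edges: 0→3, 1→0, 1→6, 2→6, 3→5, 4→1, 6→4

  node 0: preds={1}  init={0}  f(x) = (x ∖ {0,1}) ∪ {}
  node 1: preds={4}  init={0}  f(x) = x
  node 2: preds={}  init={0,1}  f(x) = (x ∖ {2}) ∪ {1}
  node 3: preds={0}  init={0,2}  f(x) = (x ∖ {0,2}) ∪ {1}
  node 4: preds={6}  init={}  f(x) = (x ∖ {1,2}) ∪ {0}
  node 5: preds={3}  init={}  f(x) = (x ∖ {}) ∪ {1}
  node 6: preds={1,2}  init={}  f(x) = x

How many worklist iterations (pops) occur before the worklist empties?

9

Worklist (9 pops):
  #1 pop 0: in={0} → {0} (no change)
  #2 pop 1: in={} → {0} (no change)
  #3 pop 2: in={} → {0,1} (no change)
  #4 pop 3: in={0} → {0,1,2} (was {0,2}); enqueue []
  #5 pop 4: in={} → {0} (was {}); enqueue [1]
  #6 pop 5: in={0,1,2} → {0,1,2} (was {}); enqueue []
  #7 pop 6: in={0,1} → {0,1} (was {}); enqueue [4]
  #8 pop 1: in={0} → {0} (no change)
  #9 pop 4: in={0,1} → {0} (no change)

Fixpoint:
  val[0] = {0}
  val[1] = {0}
  val[2] = {0,1}
  val[3] = {0,1,2}
  val[4] = {0}
  val[5] = {0,1,2}
  val[6] = {0,1}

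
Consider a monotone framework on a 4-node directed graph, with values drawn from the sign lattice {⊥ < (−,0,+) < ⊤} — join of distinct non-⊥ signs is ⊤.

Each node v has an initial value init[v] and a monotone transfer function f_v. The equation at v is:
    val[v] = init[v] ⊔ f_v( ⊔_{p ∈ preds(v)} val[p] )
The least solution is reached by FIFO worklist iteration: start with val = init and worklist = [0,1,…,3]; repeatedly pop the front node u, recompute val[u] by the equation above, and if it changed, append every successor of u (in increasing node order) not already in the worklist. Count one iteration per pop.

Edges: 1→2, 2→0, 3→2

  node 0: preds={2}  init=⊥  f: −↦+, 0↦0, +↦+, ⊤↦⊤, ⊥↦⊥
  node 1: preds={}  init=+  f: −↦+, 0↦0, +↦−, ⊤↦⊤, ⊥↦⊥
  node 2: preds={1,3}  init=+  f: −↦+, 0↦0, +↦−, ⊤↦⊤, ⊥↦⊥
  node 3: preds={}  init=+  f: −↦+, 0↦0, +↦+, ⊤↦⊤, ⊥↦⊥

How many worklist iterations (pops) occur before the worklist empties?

Worklist (5 pops):
  #1 pop 0: in=+ → + (was ⊥); enqueue []
  #2 pop 1: in=⊥ → + (no change)
  #3 pop 2: in=+ → ⊤ (was +); enqueue [0]
  #4 pop 3: in=⊥ → + (no change)
  #5 pop 0: in=⊤ → ⊤ (was +); enqueue []

Fixpoint:
  val[0] = ⊤
  val[1] = +
  val[2] = ⊤
  val[3] = +

5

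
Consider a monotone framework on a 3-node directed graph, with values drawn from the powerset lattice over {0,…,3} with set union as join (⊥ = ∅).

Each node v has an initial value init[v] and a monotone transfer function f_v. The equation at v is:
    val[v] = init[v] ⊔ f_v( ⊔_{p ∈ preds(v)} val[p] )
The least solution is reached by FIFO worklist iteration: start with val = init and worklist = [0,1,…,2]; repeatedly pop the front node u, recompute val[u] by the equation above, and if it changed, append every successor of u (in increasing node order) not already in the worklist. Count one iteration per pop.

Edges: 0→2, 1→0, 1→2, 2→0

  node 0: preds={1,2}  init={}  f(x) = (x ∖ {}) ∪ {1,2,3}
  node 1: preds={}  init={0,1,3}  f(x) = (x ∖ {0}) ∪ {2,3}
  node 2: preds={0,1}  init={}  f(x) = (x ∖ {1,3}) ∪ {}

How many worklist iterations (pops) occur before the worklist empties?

Worklist (4 pops):
  #1 pop 0: in={0,1,3} → {0,1,2,3} (was {}); enqueue []
  #2 pop 1: in={} → {0,1,2,3} (was {0,1,3}); enqueue [0]
  #3 pop 2: in={0,1,2,3} → {0,2} (was {}); enqueue []
  #4 pop 0: in={0,1,2,3} → {0,1,2,3} (no change)

Fixpoint:
  val[0] = {0,1,2,3}
  val[1] = {0,1,2,3}
  val[2] = {0,2}

4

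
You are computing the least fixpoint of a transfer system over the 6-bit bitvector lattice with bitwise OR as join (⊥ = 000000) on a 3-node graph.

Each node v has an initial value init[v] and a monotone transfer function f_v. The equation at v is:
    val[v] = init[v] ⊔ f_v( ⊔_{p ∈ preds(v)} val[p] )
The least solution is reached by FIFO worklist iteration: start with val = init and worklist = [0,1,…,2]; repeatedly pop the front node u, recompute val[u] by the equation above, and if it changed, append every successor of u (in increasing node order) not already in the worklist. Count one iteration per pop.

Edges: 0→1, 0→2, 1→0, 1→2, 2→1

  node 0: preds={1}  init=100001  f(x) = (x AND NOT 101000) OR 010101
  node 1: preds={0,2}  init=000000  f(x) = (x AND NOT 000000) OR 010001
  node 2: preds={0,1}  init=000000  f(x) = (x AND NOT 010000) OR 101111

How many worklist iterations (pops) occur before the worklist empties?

Iteration log — 8 steps:
  step 1. node 0  ⊔preds=000000  new=110101  old=100001  +wl: 
  step 2. node 1  ⊔preds=110101  new=110101  old=000000  +wl: 0
  step 3. node 2  ⊔preds=110101  new=101111  old=000000  +wl: 1
  step 4. node 0  ⊔preds=110101  new=110101  stable
  step 5. node 1  ⊔preds=111111  new=111111  old=110101  +wl: 0,2
  step 6. node 0  ⊔preds=111111  new=110111  old=110101  +wl: 1
  step 7. node 2  ⊔preds=111111  new=101111  stable
  step 8. node 1  ⊔preds=111111  new=111111  stable

Least fixpoint reached:
  node 0: 110111
  node 1: 111111
  node 2: 101111

8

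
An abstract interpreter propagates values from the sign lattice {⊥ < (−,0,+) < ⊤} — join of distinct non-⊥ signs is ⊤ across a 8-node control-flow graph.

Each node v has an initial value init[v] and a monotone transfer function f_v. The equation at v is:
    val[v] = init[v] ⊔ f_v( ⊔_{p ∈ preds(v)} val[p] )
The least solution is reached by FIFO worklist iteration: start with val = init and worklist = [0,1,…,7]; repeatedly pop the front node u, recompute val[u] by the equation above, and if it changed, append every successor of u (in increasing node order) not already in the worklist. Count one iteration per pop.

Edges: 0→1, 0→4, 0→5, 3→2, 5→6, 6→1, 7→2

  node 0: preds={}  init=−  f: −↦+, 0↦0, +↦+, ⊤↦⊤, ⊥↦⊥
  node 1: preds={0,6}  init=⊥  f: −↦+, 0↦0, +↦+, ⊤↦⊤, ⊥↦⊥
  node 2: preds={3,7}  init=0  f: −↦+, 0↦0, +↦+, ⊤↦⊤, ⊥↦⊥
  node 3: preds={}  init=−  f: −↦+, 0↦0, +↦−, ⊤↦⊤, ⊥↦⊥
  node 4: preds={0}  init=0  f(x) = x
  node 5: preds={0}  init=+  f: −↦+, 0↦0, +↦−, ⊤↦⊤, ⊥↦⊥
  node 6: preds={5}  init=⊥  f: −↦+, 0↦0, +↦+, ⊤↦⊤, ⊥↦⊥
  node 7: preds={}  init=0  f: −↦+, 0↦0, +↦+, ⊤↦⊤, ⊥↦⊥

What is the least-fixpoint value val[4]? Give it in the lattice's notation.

⊤

Trace (9 dequeues):
  [1] u=0 | in ⊥ | out − | ==
  [2] u=1 | in − | out + | prev ⊥ | push {}
  [3] u=2 | in ⊤ | out ⊤ | prev 0 | push {}
  [4] u=3 | in ⊥ | out − | ==
  [5] u=4 | in − | out ⊤ | prev 0 | push {}
  [6] u=5 | in − | out + | ==
  [7] u=6 | in + | out + | prev ⊥ | push {1}
  [8] u=7 | in ⊥ | out 0 | ==
  [9] u=1 | in ⊤ | out ⊤ | prev + | push {}

Converged values:
  [0] −
  [1] ⊤
  [2] ⊤
  [3] −
  [4] ⊤
  [5] +
  [6] +
  [7] 0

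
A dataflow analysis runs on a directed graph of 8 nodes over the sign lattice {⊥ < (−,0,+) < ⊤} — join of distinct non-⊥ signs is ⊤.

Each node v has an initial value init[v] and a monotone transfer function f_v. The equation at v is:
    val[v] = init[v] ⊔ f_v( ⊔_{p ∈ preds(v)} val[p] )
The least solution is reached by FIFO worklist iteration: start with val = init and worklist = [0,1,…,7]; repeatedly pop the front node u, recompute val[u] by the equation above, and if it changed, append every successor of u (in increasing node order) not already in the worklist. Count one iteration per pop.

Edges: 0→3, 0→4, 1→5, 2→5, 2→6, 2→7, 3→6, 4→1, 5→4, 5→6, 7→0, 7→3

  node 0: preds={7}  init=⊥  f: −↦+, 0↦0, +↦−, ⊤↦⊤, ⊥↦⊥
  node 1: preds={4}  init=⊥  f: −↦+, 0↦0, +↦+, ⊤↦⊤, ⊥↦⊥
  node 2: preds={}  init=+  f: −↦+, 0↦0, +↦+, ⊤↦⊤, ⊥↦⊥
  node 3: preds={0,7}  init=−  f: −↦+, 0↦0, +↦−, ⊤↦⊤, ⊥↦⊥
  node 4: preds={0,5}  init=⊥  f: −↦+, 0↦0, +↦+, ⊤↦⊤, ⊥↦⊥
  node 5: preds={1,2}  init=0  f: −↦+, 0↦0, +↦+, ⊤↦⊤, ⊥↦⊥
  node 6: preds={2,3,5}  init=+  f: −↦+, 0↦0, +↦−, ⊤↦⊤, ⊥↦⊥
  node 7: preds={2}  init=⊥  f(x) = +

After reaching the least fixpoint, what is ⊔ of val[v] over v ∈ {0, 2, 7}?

⊤

Trace (17 dequeues):
  [1] u=0 | in ⊥ | out ⊥ | ==
  [2] u=1 | in ⊥ | out ⊥ | ==
  [3] u=2 | in ⊥ | out + | ==
  [4] u=3 | in ⊥ | out − | ==
  [5] u=4 | in 0 | out 0 | prev ⊥ | push {1}
  [6] u=5 | in + | out ⊤ | prev 0 | push {4}
  [7] u=6 | in ⊤ | out ⊤ | prev + | push {}
  [8] u=7 | in + | out + | prev ⊥ | push {0,3}
  [9] u=1 | in 0 | out 0 | prev ⊥ | push {5}
  [10] u=4 | in ⊤ | out ⊤ | prev 0 | push {1}
  [11] u=0 | in + | out − | prev ⊥ | push {4}
  [12] u=3 | in ⊤ | out ⊤ | prev − | push {6}
  [13] u=5 | in ⊤ | out ⊤ | ==
  [14] u=1 | in ⊤ | out ⊤ | prev 0 | push {5}
  [15] u=4 | in ⊤ | out ⊤ | ==
  [16] u=6 | in ⊤ | out ⊤ | ==
  [17] u=5 | in ⊤ | out ⊤ | ==

Converged values:
  [0] −
  [1] ⊤
  [2] +
  [3] ⊤
  [4] ⊤
  [5] ⊤
  [6] ⊤
  [7] +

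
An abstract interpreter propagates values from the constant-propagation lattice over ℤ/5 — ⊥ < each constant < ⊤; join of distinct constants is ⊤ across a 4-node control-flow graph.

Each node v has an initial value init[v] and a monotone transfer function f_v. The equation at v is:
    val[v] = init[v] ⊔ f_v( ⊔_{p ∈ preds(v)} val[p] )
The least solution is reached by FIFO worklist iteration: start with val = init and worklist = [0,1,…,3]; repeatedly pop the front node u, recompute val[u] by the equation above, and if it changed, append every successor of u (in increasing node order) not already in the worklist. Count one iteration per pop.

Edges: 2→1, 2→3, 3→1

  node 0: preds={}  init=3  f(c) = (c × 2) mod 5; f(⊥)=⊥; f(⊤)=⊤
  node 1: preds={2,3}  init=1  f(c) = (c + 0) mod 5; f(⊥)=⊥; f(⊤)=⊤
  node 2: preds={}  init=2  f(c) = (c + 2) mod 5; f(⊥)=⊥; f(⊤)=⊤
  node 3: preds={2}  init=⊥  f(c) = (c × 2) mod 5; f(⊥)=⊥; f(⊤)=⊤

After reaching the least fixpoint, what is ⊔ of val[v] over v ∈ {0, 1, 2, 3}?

Worklist (5 pops):
  #1 pop 0: in=⊥ → 3 (no change)
  #2 pop 1: in=2 → ⊤ (was 1); enqueue []
  #3 pop 2: in=⊥ → 2 (no change)
  #4 pop 3: in=2 → 4 (was ⊥); enqueue [1]
  #5 pop 1: in=⊤ → ⊤ (no change)

Fixpoint:
  val[0] = 3
  val[1] = ⊤
  val[2] = 2
  val[3] = 4

⊤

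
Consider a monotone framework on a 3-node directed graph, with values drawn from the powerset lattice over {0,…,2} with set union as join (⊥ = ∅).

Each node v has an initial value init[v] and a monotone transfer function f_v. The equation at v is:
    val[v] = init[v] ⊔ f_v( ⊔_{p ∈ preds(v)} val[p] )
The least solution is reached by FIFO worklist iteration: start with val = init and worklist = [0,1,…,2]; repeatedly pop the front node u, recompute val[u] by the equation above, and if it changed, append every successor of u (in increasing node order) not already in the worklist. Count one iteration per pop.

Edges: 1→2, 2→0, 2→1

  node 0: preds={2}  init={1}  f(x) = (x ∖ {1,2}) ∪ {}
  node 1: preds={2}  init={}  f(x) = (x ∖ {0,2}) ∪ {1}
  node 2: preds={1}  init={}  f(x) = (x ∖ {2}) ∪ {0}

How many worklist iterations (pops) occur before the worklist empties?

Iteration log — 5 steps:
  step 1. node 0  ⊔preds={}  new={1}  stable
  step 2. node 1  ⊔preds={}  new={1}  old={}  +wl: 
  step 3. node 2  ⊔preds={1}  new={0,1}  old={}  +wl: 0,1
  step 4. node 0  ⊔preds={0,1}  new={0,1}  old={1}  +wl: 
  step 5. node 1  ⊔preds={0,1}  new={1}  stable

Least fixpoint reached:
  node 0: {0,1}
  node 1: {1}
  node 2: {0,1}

5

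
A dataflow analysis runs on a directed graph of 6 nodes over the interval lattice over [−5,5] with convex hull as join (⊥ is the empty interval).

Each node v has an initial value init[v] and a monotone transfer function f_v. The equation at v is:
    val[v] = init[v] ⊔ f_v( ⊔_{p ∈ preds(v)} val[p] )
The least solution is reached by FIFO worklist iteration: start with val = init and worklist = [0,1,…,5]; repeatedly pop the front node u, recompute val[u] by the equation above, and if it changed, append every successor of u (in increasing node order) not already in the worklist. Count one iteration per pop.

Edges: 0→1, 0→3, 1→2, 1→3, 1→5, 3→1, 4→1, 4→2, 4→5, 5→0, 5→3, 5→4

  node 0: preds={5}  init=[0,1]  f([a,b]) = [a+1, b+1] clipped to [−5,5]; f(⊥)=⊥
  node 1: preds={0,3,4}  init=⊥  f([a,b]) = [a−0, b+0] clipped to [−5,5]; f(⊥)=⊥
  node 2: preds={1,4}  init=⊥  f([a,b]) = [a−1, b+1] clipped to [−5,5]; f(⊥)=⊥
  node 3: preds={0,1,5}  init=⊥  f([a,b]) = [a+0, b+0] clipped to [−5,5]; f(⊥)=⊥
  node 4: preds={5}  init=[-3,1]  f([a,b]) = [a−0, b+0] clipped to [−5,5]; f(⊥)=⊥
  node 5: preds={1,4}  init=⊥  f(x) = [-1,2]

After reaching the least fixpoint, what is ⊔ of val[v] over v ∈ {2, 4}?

[-4,4]

Worklist (14 pops):
  #1 pop 0: in=⊥ → [0,1] (no change)
  #2 pop 1: in=[-3,1] → [-3,1] (was ⊥); enqueue []
  #3 pop 2: in=[-3,1] → [-4,2] (was ⊥); enqueue []
  #4 pop 3: in=[-3,1] → [-3,1] (was ⊥); enqueue [1]
  #5 pop 4: in=⊥ → [-3,1] (no change)
  #6 pop 5: in=[-3,1] → [-1,2] (was ⊥); enqueue [0,3,4]
  #7 pop 1: in=[-3,1] → [-3,1] (no change)
  #8 pop 0: in=[-1,2] → [0,3] (was [0,1]); enqueue [1]
  #9 pop 3: in=[-3,3] → [-3,3] (was [-3,1]); enqueue []
  #10 pop 4: in=[-1,2] → [-3,2] (was [-3,1]); enqueue [2,5]
  #11 pop 1: in=[-3,3] → [-3,3] (was [-3,1]); enqueue [3]
  #12 pop 2: in=[-3,3] → [-4,4] (was [-4,2]); enqueue []
  #13 pop 5: in=[-3,3] → [-1,2] (no change)
  #14 pop 3: in=[-3,3] → [-3,3] (no change)

Fixpoint:
  val[0] = [0,3]
  val[1] = [-3,3]
  val[2] = [-4,4]
  val[3] = [-3,3]
  val[4] = [-3,2]
  val[5] = [-1,2]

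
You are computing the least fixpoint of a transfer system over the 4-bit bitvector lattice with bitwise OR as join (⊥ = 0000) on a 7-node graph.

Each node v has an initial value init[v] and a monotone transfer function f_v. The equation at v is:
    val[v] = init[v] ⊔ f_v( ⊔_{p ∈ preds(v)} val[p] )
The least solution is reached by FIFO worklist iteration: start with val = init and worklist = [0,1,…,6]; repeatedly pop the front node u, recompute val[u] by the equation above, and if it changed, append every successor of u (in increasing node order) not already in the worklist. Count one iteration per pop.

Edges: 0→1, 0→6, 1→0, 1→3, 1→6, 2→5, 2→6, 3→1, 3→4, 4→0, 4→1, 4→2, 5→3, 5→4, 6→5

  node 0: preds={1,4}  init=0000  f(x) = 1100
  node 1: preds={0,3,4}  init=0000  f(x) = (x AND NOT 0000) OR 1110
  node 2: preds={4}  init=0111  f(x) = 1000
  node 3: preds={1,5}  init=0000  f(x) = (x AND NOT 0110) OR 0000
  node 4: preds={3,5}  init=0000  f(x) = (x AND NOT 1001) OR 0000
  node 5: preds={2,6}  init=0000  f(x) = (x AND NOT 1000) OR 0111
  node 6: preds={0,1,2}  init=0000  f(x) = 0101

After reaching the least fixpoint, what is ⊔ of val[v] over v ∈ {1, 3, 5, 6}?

1111

Worklist (17 pops):
  #1 pop 0: in=0000 → 1100 (was 0000); enqueue []
  #2 pop 1: in=1100 → 1110 (was 0000); enqueue [0]
  #3 pop 2: in=0000 → 1111 (was 0111); enqueue []
  #4 pop 3: in=1110 → 1000 (was 0000); enqueue [1]
  #5 pop 4: in=1000 → 0000 (no change)
  #6 pop 5: in=1111 → 0111 (was 0000); enqueue [3,4]
  #7 pop 6: in=1111 → 0101 (was 0000); enqueue [5]
  #8 pop 0: in=1110 → 1100 (no change)
  #9 pop 1: in=1100 → 1110 (no change)
  #10 pop 3: in=1111 → 1001 (was 1000); enqueue [1]
  #11 pop 4: in=1111 → 0110 (was 0000); enqueue [0,2]
  #12 pop 5: in=1111 → 0111 (no change)
  #13 pop 1: in=1111 → 1111 (was 1110); enqueue [3,6]
  #14 pop 0: in=1111 → 1100 (no change)
  #15 pop 2: in=0110 → 1111 (no change)
  #16 pop 3: in=1111 → 1001 (no change)
  #17 pop 6: in=1111 → 0101 (no change)

Fixpoint:
  val[0] = 1100
  val[1] = 1111
  val[2] = 1111
  val[3] = 1001
  val[4] = 0110
  val[5] = 0111
  val[6] = 0101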